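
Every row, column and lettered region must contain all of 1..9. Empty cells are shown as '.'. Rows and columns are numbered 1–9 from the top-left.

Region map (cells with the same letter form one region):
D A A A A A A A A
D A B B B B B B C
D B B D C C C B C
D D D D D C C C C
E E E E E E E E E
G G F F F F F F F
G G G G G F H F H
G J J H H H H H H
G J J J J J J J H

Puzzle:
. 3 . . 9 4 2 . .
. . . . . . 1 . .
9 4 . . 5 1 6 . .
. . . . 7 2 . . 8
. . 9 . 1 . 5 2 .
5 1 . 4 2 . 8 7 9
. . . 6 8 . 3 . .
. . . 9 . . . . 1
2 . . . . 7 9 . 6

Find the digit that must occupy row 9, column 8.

4

row 4, column 7 = 4: row 4 has {2,7,8}; col 7 has {1,2,3,5,6,8,9}; region has {1,2,5,6,8} → only 4 remains.
row 7, column 6 = 5: row 7 has {3,6,8}; col 6 has {1,2,4,7}; region has {2,4,7,8,9} → only 5 remains.
row 7, column 8 = 1: row 7 has {3,5,6,8}; col 8 has {2,7}; region has {2,4,5,7,8,9} → only 1 remains.
row 8, column 5 = 4: row 8 has {1,9}; col 5 has {1,2,5,7,8,9}; region has {1,3,6,9} → only 4 remains.
row 8, column 6 = 8: row 8 has {1,4,9}; col 6 has {1,2,4,5,7}; region has {1,3,4,6,9} → only 8 remains.
row 8, column 7 = 7: row 8 has {1,4,8,9}; col 7 has {1,2,3,4,5,6,8,9}; region has {1,3,4,6,8,9} → only 7 remains.
row 8, column 8 = 5: row 8 has {1,4,7,8,9}; col 8 has {1,2,7}; region has {1,3,4,6,7,8,9} → only 5 remains.
row 9, column 5 = 3: row 9 has {2,6,7,9}; col 5 has {1,2,4,5,7,8,9}; region has {7,9} → only 3 remains.
row 2, column 5 = 6: row 2 has {1}; col 5 has {1,2,3,4,5,7,8,9}; region has {1,4} → only 6 remains.
row 7, column 9 = 2: row 7 has {1,3,5,6,8}; col 9 has {1,6,8,9}; region has {1,3,4,5,6,7,8,9} → only 2 remains.
row 8, column 1 = 3: row 8 has {1,4,5,7,8,9}; col 1 has {2,5,9}; region has {1,2,5,6,8} → only 3 remains.
row 2, column 1 = 4: in row 2, 4 can only go here (every other open cell in that row sees a 4).
row 7, column 1 = 7: row 7 has {1,2,3,5,6,8}; col 1 has {2,3,4,5,9}; region has {1,2,3,5,6,8} → only 7 remains.
row 7, column 2 = 9: row 7 has {1,2,3,5,6,7,8}; col 2 has {1,3,4}; region has {1,2,3,5,6,7,8} → only 9 remains.
row 7, column 3 = 4: row 7 has {1,2,3,5,6,7,8,9}; col 3 has {9}; region has {1,2,3,5,6,7,8,9} → only 4 remains.
row 4, column 8 = 9: in row 4, 9 can only go here (every other open cell in that row sees a 9).
row 2, column 6 = 9: in row 2, 9 can only go here (every other open cell in that row sees a 9).
row 5, column 9 = 4: in row 5, 4 can only go here (every other open cell in that row sees a 4).
row 9, column 8 = 4: in row 9, 4 can only go here (every other open cell in that row sees a 4).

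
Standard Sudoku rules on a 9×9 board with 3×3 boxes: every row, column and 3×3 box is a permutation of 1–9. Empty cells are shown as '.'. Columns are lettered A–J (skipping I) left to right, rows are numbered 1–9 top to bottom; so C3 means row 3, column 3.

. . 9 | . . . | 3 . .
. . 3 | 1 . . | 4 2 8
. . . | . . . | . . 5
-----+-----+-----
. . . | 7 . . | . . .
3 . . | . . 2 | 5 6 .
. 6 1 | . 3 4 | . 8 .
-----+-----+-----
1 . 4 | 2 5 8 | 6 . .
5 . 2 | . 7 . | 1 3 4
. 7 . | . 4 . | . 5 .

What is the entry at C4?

5

B2 = 5: row 2 has {1,2,3,4,8}; col 2 has {6,7}; box has {3,9} → only 5 remains.
J4 = 3: in row 4, 3 can only go here (every other open cell in that row sees a 3).
B5 = 4: in row 5, 4 can only go here (every other open cell in that row sees a 4).
H4 = 4: in row 4, 4 can only go here (every other open cell in that row sees a 4).
D6 = 5: in row 6, 5 can only go here (every other open cell in that row sees a 5).
F1 = 5: in row 1, 5 can only go here (every other open cell in that row sees a 5).
C4 = 5: in row 4, 5 can only go here (every other open cell in that row sees a 5).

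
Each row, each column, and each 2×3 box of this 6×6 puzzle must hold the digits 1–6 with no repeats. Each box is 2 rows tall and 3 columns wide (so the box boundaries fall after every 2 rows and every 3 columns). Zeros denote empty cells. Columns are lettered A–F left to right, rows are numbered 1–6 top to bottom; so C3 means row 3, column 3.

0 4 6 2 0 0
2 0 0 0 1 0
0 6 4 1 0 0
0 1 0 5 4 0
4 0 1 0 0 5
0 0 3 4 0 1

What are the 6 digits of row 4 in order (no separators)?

312546

F1 = 3 (sole candidate).
C2 = 5 (sole candidate).
D2 = 6 (sole candidate).
F2 = 4 (sole candidate).
F3 = 2 (sole candidate).
A4 = 3: row 4 has {1,4,5}; col 1 has {2,4}; box has {1,4,6} → only 3 remains.
C4 = 2: row 4 has {1,3,4,5}; col 3 has {1,3,4,5,6}; box has {1,3,4,6} → only 2 remains.
F4 = 6: row 4 has {1,2,3,4,5}; col 6 has {1,2,3,4,5}; box has {1,2,4,5} → only 6 remains.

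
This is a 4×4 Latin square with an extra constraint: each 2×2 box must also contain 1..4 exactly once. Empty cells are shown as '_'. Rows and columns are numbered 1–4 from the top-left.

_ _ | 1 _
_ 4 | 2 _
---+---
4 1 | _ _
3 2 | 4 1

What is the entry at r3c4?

2

r1c1 = 2 (sole candidate).
r1c2 = 3 (sole candidate).
r1c4 = 4 (sole candidate).
r2c1 = 1 (sole candidate).
r2c4 = 3 (sole candidate).
r3c3 = 3 (sole candidate).
r3c4 = 2: row 3 has {1,3,4}; col 4 has {1,3,4}; box has {1,3,4} → only 2 remains.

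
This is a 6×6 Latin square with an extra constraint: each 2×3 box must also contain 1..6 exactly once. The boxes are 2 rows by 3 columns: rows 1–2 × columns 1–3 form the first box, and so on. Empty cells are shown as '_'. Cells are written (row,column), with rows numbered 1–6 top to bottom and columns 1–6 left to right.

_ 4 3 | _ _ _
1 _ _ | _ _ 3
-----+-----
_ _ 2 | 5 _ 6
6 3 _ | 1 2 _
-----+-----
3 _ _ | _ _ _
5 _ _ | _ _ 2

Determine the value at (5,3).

(1,1) = 2 (sole candidate).
(1,4) = 6 (sole candidate).
(3,1) = 4 (sole candidate).
(3,2) = 1 (sole candidate).
(3,5) = 3 (sole candidate).
(4,3) = 5 (sole candidate).
(4,6) = 4 (sole candidate).
(5,4) = 4 (sole candidate).
(6,2) = 6 (sole candidate).
(6,4) = 3 (sole candidate).
(6,5) = 1 (sole candidate).
(1,5) = 5 (sole candidate).
(1,6) = 1 (sole candidate).
(2,2) = 5 (sole candidate).
(2,3) = 6 (sole candidate).
(2,4) = 2 (sole candidate).
(2,5) = 4 (sole candidate).
(5,2) = 2 (sole candidate).
(5,3) = 1: row 5 has {2,3,4}; col 3 has {2,3,5,6}; box has {2,3,5,6} → only 1 remains.

1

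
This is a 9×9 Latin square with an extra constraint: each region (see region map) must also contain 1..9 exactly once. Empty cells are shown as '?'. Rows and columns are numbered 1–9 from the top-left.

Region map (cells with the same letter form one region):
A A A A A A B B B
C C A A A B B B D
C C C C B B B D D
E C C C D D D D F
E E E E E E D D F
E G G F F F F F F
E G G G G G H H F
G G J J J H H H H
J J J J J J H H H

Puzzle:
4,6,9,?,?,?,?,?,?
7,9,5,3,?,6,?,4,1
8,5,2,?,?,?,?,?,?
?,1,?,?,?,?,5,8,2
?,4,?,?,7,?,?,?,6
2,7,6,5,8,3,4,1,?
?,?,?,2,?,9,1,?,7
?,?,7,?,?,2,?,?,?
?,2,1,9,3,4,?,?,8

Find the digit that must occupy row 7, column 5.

row 2, column 5 = 2: row 2 has {1,3,4,5,6,7,9}; col 5 has {3,7,8}; region has {3,4,5,6,9} → only 2 remains.
row 2, column 7 = 8: row 2 has {1,2,3,4,5,6,7,9}; col 7 has {1,4,5}; region has {4,6} → only 8 remains.
row 4, column 6 = 7: row 4 has {1,2,5,8}; col 6 has {2,3,4,6,9}; region has {1,5,8} → only 7 remains.
row 6, column 9 = 9: row 6 has {1,2,3,4,5,6,7,8}; col 9 has {1,2,6,7,8}; region has {1,2,3,4,5,6,7,8} → only 9 remains.
row 1, column 5 = 1: row 1 has {4,6,9}; col 5 has {2,3,7,8}; region has {2,3,4,5,6,9} → only 1 remains.
row 1, column 6 = 8: row 1 has {1,4,6,9}; col 6 has {2,3,4,6,7,9}; region has {1,2,3,4,5,6,9} → only 8 remains.
row 3, column 5 = 9: row 3 has {2,5,8}; col 5 has {1,2,3,7,8}; region has {4,6,8} → only 9 remains.
row 3, column 6 = 1: row 3 has {2,5,8,9}; col 6 has {2,3,4,6,7,8,9}; region has {4,6,8,9} → only 1 remains.
row 5, column 6 = 5: row 5 has {4,6,7}; col 6 has {1,2,3,4,6,7,8,9}; region has {2,4,7} → only 5 remains.
row 1, column 4 = 7: row 1 has {1,4,6,8,9}; col 4 has {2,3,5,9}; region has {1,2,3,4,5,6,8,9} → only 7 remains.
row 3, column 7 = 7: in row 3, 7 can only go here (every other open cell in that row sees a 7).
row 9, column 7 = 6: row 9 has {1,2,3,4,8,9}; col 7 has {1,4,5,7,8}; region has {1,2,8} → only 6 remains.
row 9, column 1 = 5: row 9 has {1,2,3,4,6,8,9}; col 1 has {2,4,7,8}; region has {1,2,3,4,7,9} → only 5 remains.
row 9, column 8 = 7: row 9 has {1,2,3,4,5,6,8,9}; col 8 has {1,4,8}; region has {1,2,6,8} → only 7 remains.
row 8, column 5 = 6: row 8 has {2,7}; col 5 has {1,2,3,7,8,9}; region has {1,2,3,4,5,7,9} → only 6 remains.
row 4, column 5 = 4: row 4 has {1,2,5,7,8}; col 5 has {1,2,3,6,7,8,9}; region has {1,5,7,8} → only 4 remains.
row 7, column 5 = 5: row 7 has {1,2,7,9}; col 5 has {1,2,3,4,6,7,8,9}; region has {2,6,7,9} → only 5 remains.

5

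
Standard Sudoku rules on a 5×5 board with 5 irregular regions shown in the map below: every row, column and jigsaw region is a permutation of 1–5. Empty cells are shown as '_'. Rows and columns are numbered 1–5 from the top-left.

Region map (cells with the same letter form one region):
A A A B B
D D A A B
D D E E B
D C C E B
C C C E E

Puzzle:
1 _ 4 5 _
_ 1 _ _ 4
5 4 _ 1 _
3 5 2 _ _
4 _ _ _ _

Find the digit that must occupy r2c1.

2

r2c1 = 2: row 2 has {1,4}; col 1 has {1,3,4,5}; region has {1,3,4,5} → only 2 remains.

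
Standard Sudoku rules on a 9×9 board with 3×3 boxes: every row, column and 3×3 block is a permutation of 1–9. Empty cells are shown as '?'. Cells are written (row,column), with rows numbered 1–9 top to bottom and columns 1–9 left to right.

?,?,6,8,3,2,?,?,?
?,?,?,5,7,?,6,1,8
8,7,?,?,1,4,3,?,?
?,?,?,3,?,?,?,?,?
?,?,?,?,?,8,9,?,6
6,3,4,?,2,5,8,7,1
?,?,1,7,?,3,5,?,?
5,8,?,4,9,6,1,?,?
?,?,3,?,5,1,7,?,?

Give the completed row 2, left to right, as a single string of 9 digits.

(1,7) = 4: row 1 has {2,3,6,8}; col 7 has {1,3,5,6,7,8,9}; box has {1,3,6,8} → only 4 remains.
(2,6) = 9: row 2 has {1,5,6,7,8}; col 6 has {1,2,3,4,5,6,8}; box has {1,2,3,4,5,7,8} → only 9 remains.
(3,4) = 6: row 3 has {1,3,4,7,8}; col 4 has {3,4,5,7,8}; box has {1,2,3,4,5,7,8,9} → only 6 remains.
(4,6) = 7: row 4 has {3}; col 6 has {1,2,3,4,5,6,8,9}; box has {2,3,5,8} → only 7 remains.
(4,7) = 2: row 4 has {3,7}; col 7 has {1,3,4,5,6,7,8,9}; box has {1,6,7,8,9} → only 2 remains.
(5,4) = 1: row 5 has {6,8,9}; col 4 has {3,4,5,6,7,8}; box has {2,3,5,7,8} → only 1 remains.
(5,5) = 4: row 5 has {1,6,8,9}; col 5 has {1,2,3,5,7,9}; box has {1,2,3,5,7,8} → only 4 remains.
(6,4) = 9: row 6 has {1,2,3,4,5,6,7,8}; col 4 has {1,3,4,5,6,7,8}; box has {1,2,3,4,5,7,8} → only 9 remains.
(7,5) = 8: row 7 has {1,3,5,7}; col 5 has {1,2,3,4,5,7,9}; box has {1,3,4,5,6,7,9} → only 8 remains.
(9,4) = 2: row 9 has {1,3,5,7}; col 4 has {1,3,4,5,6,7,8,9}; box has {1,3,4,5,6,7,8,9} → only 2 remains.
(2,3) = 2: row 2 has {1,5,6,7,8,9}; col 3 has {1,3,4,6}; box has {6,7,8} → only 2 remains.
(4,5) = 6: row 4 has {2,3,7}; col 5 has {1,2,3,4,5,7,8,9}; box has {1,2,3,4,5,7,8,9} → only 6 remains.
(8,3) = 7: row 8 has {1,4,5,6,8,9}; col 3 has {1,2,3,4,6}; box has {1,3,5,8} → only 7 remains.
(2,2) = 4: row 2 has {1,2,5,6,7,8,9}; col 2 has {3,7,8}; box has {2,6,7,8} → only 4 remains.
(5,3) = 5: row 5 has {1,4,6,8,9}; col 3 has {1,2,3,4,6,7}; box has {3,4,6} → only 5 remains.
(5,8) = 3: row 5 has {1,4,5,6,8,9}; col 8 has {1,7}; box has {1,2,6,7,8,9} → only 3 remains.
(8,8) = 2: row 8 has {1,4,5,6,7,8,9}; col 8 has {1,3,7}; box has {1,5,7} → only 2 remains.
(8,9) = 3: row 8 has {1,2,4,5,6,7,8,9}; col 9 has {1,6,8}; box has {1,2,5,7} → only 3 remains.
(2,1) = 3: row 2 has {1,2,4,5,6,7,8,9}; col 1 has {5,6,8}; box has {2,4,6,7,8} → only 3 remains.

342579618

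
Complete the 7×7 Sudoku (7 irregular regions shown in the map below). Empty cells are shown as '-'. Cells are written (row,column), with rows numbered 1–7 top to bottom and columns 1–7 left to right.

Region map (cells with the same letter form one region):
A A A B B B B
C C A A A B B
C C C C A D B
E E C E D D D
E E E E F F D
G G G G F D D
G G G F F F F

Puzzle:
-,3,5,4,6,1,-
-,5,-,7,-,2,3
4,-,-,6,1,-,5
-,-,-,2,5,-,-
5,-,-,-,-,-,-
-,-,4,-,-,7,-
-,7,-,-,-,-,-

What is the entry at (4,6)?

(1,1) = 2: row 1 has {1,3,4,5,6}; col 1 has {4,5}; region has {1,3,5,7} → only 2 remains.
(1,7) = 7: row 1 has {1,2,3,4,5,6}; col 7 has {3,5}; region has {1,2,3,4,5,6} → only 7 remains.
(2,1) = 1: row 2 has {2,3,5,7}; col 1 has {2,4,5}; region has {4,5,6} → only 1 remains.
(2,3) = 6: row 2 has {1,2,3,5,7}; col 3 has {4,5}; region has {1,2,3,5,7} → only 6 remains.
(2,5) = 4: row 2 has {1,2,3,5,6,7}; col 5 has {1,5,6}; region has {1,2,3,5,6,7} → only 4 remains.
(3,2) = 2: row 3 has {1,4,5,6}; col 2 has {3,5,7}; region has {1,4,5,6} → only 2 remains.
(3,6) = 3: row 3 has {1,2,4,5,6}; col 6 has {1,2,7}; region has {5,7} → only 3 remains.
(3,3) = 7: row 3 has {1,2,3,4,5,6}; col 3 has {4,5,6}; region has {1,2,4,5,6} → only 7 remains.
(4,3) = 3: row 4 has {2,5}; col 3 has {4,5,6,7}; region has {1,2,4,5,6,7} → only 3 remains.
(5,3) = 1: row 5 has {5}; col 3 has {3,4,5,6,7}; region has {2,5} → only 1 remains.
(5,4) = 3: row 5 has {1,5}; col 4 has {2,4,6,7}; region has {1,2,5} → only 3 remains.
(7,3) = 2: row 7 has {7}; col 3 has {1,3,4,5,6,7}; region has {4,7} → only 2 remains.
(7,5) = 3: row 7 has {2,7}; col 5 has {1,4,5,6}; region has {} → only 3 remains.
(6,5) = 2: row 6 has {4,7}; col 5 has {1,3,4,5,6}; region has {3} → only 2 remains.
(7,1) = 6: row 7 has {2,3,7}; col 1 has {1,2,4,5}; region has {2,4,7} → only 6 remains.
(4,1) = 7: row 4 has {2,3,5}; col 1 has {1,2,4,5,6}; region has {1,2,3,5} → only 7 remains.
(5,5) = 7: row 5 has {1,3,5}; col 5 has {1,2,3,4,5,6}; region has {2,3} → only 7 remains.
(6,1) = 3: row 6 has {2,4,7}; col 1 has {1,2,4,5,6,7}; region has {2,4,6,7} → only 3 remains.
(6,2) = 1: row 6 has {2,3,4,7}; col 2 has {2,3,5,7}; region has {2,3,4,6,7} → only 1 remains.
(6,4) = 5: row 6 has {1,2,3,4,7}; col 4 has {2,3,4,6,7}; region has {1,2,3,4,6,7} → only 5 remains.
(6,7) = 6: row 6 has {1,2,3,4,5,7}; col 7 has {3,5,7}; region has {3,5,7} → only 6 remains.
(7,4) = 1: row 7 has {2,3,6,7}; col 4 has {2,3,4,5,6,7}; region has {2,3,7} → only 1 remains.
(7,7) = 4: row 7 has {1,2,3,6,7}; col 7 has {3,5,6,7}; region has {1,2,3,7} → only 4 remains.
(4,6) = 4: row 4 has {2,3,5,7}; col 6 has {1,2,3,7}; region has {3,5,6,7} → only 4 remains.

4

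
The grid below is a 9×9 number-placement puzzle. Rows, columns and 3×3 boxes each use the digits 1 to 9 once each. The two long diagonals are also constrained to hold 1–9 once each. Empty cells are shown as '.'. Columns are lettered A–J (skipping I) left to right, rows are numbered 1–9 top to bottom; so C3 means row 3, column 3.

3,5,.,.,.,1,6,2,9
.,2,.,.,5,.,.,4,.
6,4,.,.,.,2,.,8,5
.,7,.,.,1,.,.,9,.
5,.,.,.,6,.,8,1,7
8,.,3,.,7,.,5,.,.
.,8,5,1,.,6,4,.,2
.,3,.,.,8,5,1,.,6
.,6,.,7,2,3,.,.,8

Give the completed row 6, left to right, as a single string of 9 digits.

813279564

E1 = 4 (sole candidate).
G3 = 7 (sole candidate).
D4 = 5 (sole candidate).
F4 = 8 (sole candidate).
B5 = 9 (sole candidate).
F5 = 4 (sole candidate).
B6 = 1: row 6 has {3,5,7,8}; col 2 has {2,3,4,5,6,7,8,9}; box has {3,5,7,8,9} → only 1 remains.
D6 = 2: row 6 has {1,3,5,7,8}; col 4 has {1,5,7}; box has {1,4,5,6,7,8}; anti-diagonal has {3,4,5,6,7,8,9} → only 2 remains.
F6 = 9: row 6 has {1,2,3,5,7,8}; col 6 has {1,2,3,4,5,6,8}; box has {1,2,4,5,6,7,8}; main diagonal has {2,3,4,5,6,8} → only 9 remains.
H6 = 6: row 6 has {1,2,3,5,7,8,9}; col 8 has {1,2,4,8,9}; box has {1,5,7,8,9} → only 6 remains.
J6 = 4: row 6 has {1,2,3,5,6,7,8,9}; col 9 has {2,5,6,7,8,9}; box has {1,5,6,7,8,9} → only 4 remains.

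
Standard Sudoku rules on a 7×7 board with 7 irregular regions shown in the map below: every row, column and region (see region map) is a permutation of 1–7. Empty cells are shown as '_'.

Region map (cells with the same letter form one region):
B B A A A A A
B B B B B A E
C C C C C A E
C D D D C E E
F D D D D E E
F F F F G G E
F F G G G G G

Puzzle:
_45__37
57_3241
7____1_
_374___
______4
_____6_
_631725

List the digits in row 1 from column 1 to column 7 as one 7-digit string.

1452637

row 1, column 5 = 6: row 1 has {3,4,5,7}; col 5 has {2,7}; region has {1,3,4,5,7} → only 6 remains.
row 2, column 3 = 6: row 2 has {1,2,3,4,5,7}; col 3 has {3,5,7}; region has {2,3,4,5,7} → only 6 remains.
row 4, column 6 = 5: row 4 has {3,4,7}; col 6 has {1,2,3,4,6}; region has {1,4} → only 5 remains.
row 5, column 6 = 7: row 5 has {4}; col 6 has {1,2,3,4,5,6}; region has {1,4,5} → only 7 remains.
row 6, column 5 = 4: row 6 has {6}; col 5 has {2,6,7}; region has {1,2,3,5,6,7} → only 4 remains.
row 7, column 1 = 4: row 7 has {1,2,3,5,6,7}; col 1 has {5,7}; region has {6} → only 4 remains.
row 1, column 1 = 1: row 1 has {3,4,5,6,7}; col 1 has {4,5,7}; region has {2,3,4,5,6,7} → only 1 remains.
row 1, column 4 = 2: row 1 has {1,3,4,5,6,7}; col 4 has {1,3,4}; region has {1,3,4,5,6,7} → only 2 remains.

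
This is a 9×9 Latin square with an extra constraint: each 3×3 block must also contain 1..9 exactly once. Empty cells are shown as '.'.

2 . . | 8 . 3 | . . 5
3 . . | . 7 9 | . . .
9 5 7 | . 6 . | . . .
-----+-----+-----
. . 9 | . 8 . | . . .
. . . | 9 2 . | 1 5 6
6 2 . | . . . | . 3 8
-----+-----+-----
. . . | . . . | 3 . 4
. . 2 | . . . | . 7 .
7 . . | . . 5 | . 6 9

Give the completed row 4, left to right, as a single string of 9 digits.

R8C9 = 1 (sole candidate).
R2C9 = 2 (sole candidate).
R3C9 = 3 (sole candidate).
R4C9 = 7: row 4 has {8,9}; col 9 has {1,2,3,4,5,6,8,9}; box has {1,3,5,6,8} → only 7 remains.
R1C7 = 7 (hidden single in row 1).
R1C8 = 9 (hidden single in row 1).
R2C4 = 5 (hidden single in row 2).
R4C1 = 5: in row 4, 5 can only go here (every other open cell in that row sees a 5).
R6C5 = 5 (hidden single in row 6).
R6C7 = 9 (hidden single in row 6).
R7C3 = 5 (hidden single in row 7).
R8C7 = 5 (hidden single in row 8).
R7C1 = 1 (hidden single in column 1).
R7C5 = 9 (sole candidate).
R8C2 = 9 (hidden single in row 8).
R5C2 = 7 (hidden single in column 2).
R5C6 = 4 (sole candidate).
R5C1 = 8 (sole candidate).
R5C3 = 3 (sole candidate).
R8C1 = 4 (sole candidate).
R8C5 = 3 (sole candidate).
R9C3 = 8 (sole candidate).
R9C7 = 2 (sole candidate).
R4C7 = 4: row 4 has {5,7,8,9}; col 7 has {1,2,3,5,7,9}; box has {1,3,5,6,7,8,9} → only 4 remains.
R4C8 = 2: row 4 has {4,5,7,8,9}; col 8 has {3,5,6,7,9}; box has {1,3,4,5,6,7,8,9} → only 2 remains.
R7C2 = 6 (sole candidate).
R7C8 = 8 (sole candidate).
R8C4 = 6 (sole candidate).
R8C6 = 8 (sole candidate).
R9C2 = 3 (sole candidate).
R3C7 = 8 (sole candidate).
R4C2 = 1: row 4 has {2,4,5,7,8,9}; col 2 has {2,3,5,6,7,9}; box has {2,3,5,6,7,8,9} → only 1 remains.
R4C4 = 3: row 4 has {1,2,4,5,7,8,9}; col 4 has {5,6,8,9}; box has {2,4,5,8,9} → only 3 remains.
R4C6 = 6: row 4 has {1,2,3,4,5,7,8,9}; col 6 has {3,4,5,8,9}; box has {2,3,4,5,8,9} → only 6 remains.

519386427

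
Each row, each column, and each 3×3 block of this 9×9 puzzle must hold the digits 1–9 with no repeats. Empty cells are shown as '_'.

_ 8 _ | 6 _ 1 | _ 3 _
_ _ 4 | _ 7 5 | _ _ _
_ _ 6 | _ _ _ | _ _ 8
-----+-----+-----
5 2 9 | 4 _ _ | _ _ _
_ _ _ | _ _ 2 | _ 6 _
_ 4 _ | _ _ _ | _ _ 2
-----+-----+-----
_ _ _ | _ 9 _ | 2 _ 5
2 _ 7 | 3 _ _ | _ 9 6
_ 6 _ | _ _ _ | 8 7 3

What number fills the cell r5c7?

9

r9c6 = 4 (sole candidate).
r8c6 = 8 (sole candidate).
r2c7 = 6 (hidden single in row 2).
r2c4 = 8 (hidden single in row 2).
r2c8 = 2 (hidden single in row 2).
r7c6 = 6 (hidden single in row 7).
r4c5 = 6 (hidden single in row 4).
r4c8 = 8 (hidden single in row 4).
r6c1 = 6 (hidden single in row 6).
r7c4 = 7 (hidden single in row 7).
r8c7 = 4 (hidden single in row 8).
r7c8 = 1 (sole candidate).
r6c8 = 5 (sole candidate).
r7c2 = 3 (sole candidate).
r7c3 = 8 (sole candidate).
r3c8 = 4 (sole candidate).
r7c1 = 4 (sole candidate).
r1c5 = 4 (hidden single in row 1).
r1c3 = 2 (hidden single in row 1).
r1c7 = 5 (hidden single in row 1).
r2c1 = 3 (hidden single in row 2).
r3c2 = 5 (hidden single in row 3).
r8c2 = 1 (sole candidate).
r8c5 = 5 (sole candidate).
r9c1 = 9 (sole candidate).
r9c3 = 5 (sole candidate).
r1c1 = 7 (sole candidate).
r1c9 = 9 (sole candidate).
r2c2 = 9 (sole candidate).
r2c9 = 1 (sole candidate).
r3c1 = 1 (sole candidate).
r3c7 = 7 (sole candidate).
r4c9 = 7 (sole candidate).
r5c1 = 8 (sole candidate).
r5c2 = 7 (sole candidate).
r5c9 = 4 (sole candidate).
r4c6 = 3 (sole candidate).
r4c7 = 1 (sole candidate).
r5c5 = 1 (sole candidate).
r6c4 = 9 (sole candidate).
r6c5 = 8 (sole candidate).
r6c6 = 7 (sole candidate).
r6c7 = 3 (sole candidate).
r9c5 = 2 (sole candidate).
r3c4 = 2 (sole candidate).
r3c5 = 3 (sole candidate).
r3c6 = 9 (sole candidate).
r5c3 = 3 (sole candidate).
r5c4 = 5 (sole candidate).
r5c7 = 9: row 5 has {1,2,3,4,5,6,7,8}; col 7 has {1,2,3,4,5,6,7,8}; box has {1,2,3,4,5,6,7,8} → only 9 remains.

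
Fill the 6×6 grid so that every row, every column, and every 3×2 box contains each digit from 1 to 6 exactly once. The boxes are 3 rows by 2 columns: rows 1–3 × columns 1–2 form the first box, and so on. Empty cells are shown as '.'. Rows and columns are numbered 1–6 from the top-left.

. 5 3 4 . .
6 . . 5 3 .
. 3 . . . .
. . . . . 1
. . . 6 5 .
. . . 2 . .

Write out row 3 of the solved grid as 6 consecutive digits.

R3C4 = 1: row 3 has {3}; col 4 has {2,4,5,6}; box has {3,4,5} → only 1 remains.
R4C4 = 3: row 4 has {1}; col 4 has {1,2,4,5,6}; box has {2,6} → only 3 remains.
R2C3 = 2: row 2 has {3,5,6}; col 3 has {3}; box has {1,3,4,5} → only 2 remains.
R2C6 = 4: row 2 has {2,3,5,6}; col 6 has {1}; box has {3} → only 4 remains.
R3C3 = 6: row 3 has {1,3}; col 3 has {2,3}; box has {1,2,3,4,5} → only 6 remains.
R3C5 = 2: row 3 has {1,3,6}; col 5 has {3,5}; box has {3,4} → only 2 remains.
R3C6 = 5: row 3 has {1,2,3,6}; col 6 has {1,4}; box has {2,3,4} → only 5 remains.
R1C6 = 6: row 1 has {3,4,5}; col 6 has {1,4,5}; box has {2,3,4,5} → only 6 remains.
R2C2 = 1: row 2 has {2,3,4,5,6}; col 2 has {3,5}; box has {3,5,6} → only 1 remains.
R3C1 = 4: row 3 has {1,2,3,5,6}; col 1 has {6}; box has {1,3,5,6} → only 4 remains.

436125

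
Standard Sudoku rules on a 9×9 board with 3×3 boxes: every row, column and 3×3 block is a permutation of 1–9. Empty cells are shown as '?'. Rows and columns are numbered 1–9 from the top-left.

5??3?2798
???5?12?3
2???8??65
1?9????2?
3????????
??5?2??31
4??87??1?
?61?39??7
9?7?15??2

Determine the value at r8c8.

r2c8 = 4: row 2 has {1,2,3,5}; col 8 has {1,2,3,6,9}; box has {2,3,5,6,7,8,9} → only 4 remains.
r3c7 = 1: row 3 has {2,5,6,8}; col 7 has {2,7}; box has {2,3,4,5,6,7,8,9} → only 1 remains.
r7c6 = 6: row 7 has {1,4,7,8}; col 6 has {1,2,5,9}; box has {1,3,5,7,8,9} → only 6 remains.
r7c9 = 9: row 7 has {1,4,6,7,8}; col 9 has {1,2,3,5,7,8}; box has {1,2,7} → only 9 remains.
r8c1 = 8: row 8 has {1,3,6,7,9}; col 1 has {1,2,3,4,5,9}; box has {1,4,6,7,9} → only 8 remains.
r8c8 = 5: row 8 has {1,3,6,7,8,9}; col 8 has {1,2,3,4,6,9}; box has {1,2,7,9} → only 5 remains.

5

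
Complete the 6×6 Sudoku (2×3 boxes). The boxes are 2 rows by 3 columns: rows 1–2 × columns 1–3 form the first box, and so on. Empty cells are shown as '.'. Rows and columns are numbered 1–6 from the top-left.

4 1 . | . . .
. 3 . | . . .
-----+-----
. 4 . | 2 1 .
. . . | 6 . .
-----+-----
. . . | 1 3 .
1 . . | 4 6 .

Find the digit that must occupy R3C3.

R2C4 = 5: row 2 has {3}; col 4 has {1,2,4,6}; box has {} → only 5 remains.
R1C4 = 3: row 1 has {1,4}; col 4 has {1,2,4,5,6}; box has {5} → only 3 remains.
R1C5 = 2: row 1 has {1,3,4}; col 5 has {1,3,6}; box has {3,5} → only 2 remains.
R1C6 = 6: row 1 has {1,2,3,4}; col 6 has {}; box has {2,3,5} → only 6 remains.
R2C5 = 4: row 2 has {3,5}; col 5 has {1,2,3,6}; box has {2,3,5,6} → only 4 remains.
R2C6 = 1: row 2 has {3,4,5}; col 6 has {6}; box has {2,3,4,5,6} → only 1 remains.
R4C5 = 5: row 4 has {6}; col 5 has {1,2,3,4,6}; box has {1,2,6} → only 5 remains.
R1C3 = 5: row 1 has {1,2,3,4,6}; col 3 has {}; box has {1,3,4} → only 5 remains.
R3C6 = 3: row 3 has {1,2,4}; col 6 has {1,6}; box has {1,2,5,6} → only 3 remains.
R4C2 = 2: row 4 has {5,6}; col 2 has {1,3,4}; box has {4} → only 2 remains.
R4C6 = 4: row 4 has {2,5,6}; col 6 has {1,3,6}; box has {1,2,3,5,6} → only 4 remains.
R6C2 = 5: row 6 has {1,4,6}; col 2 has {1,2,3,4}; box has {1} → only 5 remains.
R6C6 = 2: row 6 has {1,4,5,6}; col 6 has {1,3,4,6}; box has {1,3,4,6} → only 2 remains.
R3C3 = 6: row 3 has {1,2,3,4}; col 3 has {5}; box has {2,4} → only 6 remains.

6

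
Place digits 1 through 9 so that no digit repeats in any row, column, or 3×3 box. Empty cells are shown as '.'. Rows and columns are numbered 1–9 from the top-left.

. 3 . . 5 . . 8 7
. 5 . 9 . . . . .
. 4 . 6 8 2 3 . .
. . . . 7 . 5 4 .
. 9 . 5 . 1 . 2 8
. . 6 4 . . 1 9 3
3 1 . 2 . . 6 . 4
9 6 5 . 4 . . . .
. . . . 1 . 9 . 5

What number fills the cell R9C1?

R1C4 = 1: row 1 has {3,5,7,8}; col 4 has {2,4,5,6,9}; box has {2,5,6,8,9} → only 1 remains.
R1C6 = 4: row 1 has {1,3,5,7,8}; col 6 has {1,2}; box has {1,2,5,6,8,9} → only 4 remains.
R1C7 = 2: row 1 has {1,3,4,5,7,8}; col 7 has {1,3,5,6,9}; box has {3,7,8} → only 2 remains.
R2C5 = 3: row 2 has {5,9}; col 5 has {1,4,5,7,8}; box has {1,2,4,5,6,8,9} → only 3 remains.
R2C6 = 7: row 2 has {3,5,9}; col 6 has {1,2,4}; box has {1,2,3,4,5,6,8,9} → only 7 remains.
R2C7 = 4: row 2 has {3,5,7,9}; col 7 has {1,2,3,5,6,9}; box has {2,3,7,8} → only 4 remains.
R4C9 = 6: row 4 has {4,5,7}; col 9 has {3,4,5,7,8}; box has {1,2,3,4,5,8,9} → only 6 remains.
R5C5 = 6: row 5 has {1,2,5,8,9}; col 5 has {1,3,4,5,7,8}; box has {1,4,5,7} → only 6 remains.
R5C7 = 7: row 5 has {1,2,5,6,8,9}; col 7 has {1,2,3,4,5,6,9}; box has {1,2,3,4,5,6,8,9} → only 7 remains.
R6C5 = 2: row 6 has {1,3,4,6,9}; col 5 has {1,3,4,5,6,7,8}; box has {1,4,5,6,7} → only 2 remains.
R6C6 = 8: row 6 has {1,2,3,4,6,9}; col 6 has {1,2,4,7}; box has {1,2,4,5,6,7} → only 8 remains.
R7C5 = 9: row 7 has {1,2,3,4,6}; col 5 has {1,2,3,4,5,6,7,8}; box has {1,2,4} → only 9 remains.
R7C6 = 5: row 7 has {1,2,3,4,6,9}; col 6 has {1,2,4,7,8}; box has {1,2,4,9} → only 5 remains.
R7C8 = 7: row 7 has {1,2,3,4,5,6,9}; col 8 has {2,4,8,9}; box has {4,5,6,9} → only 7 remains.
R8C6 = 3: row 8 has {4,5,6,9}; col 6 has {1,2,4,5,7,8}; box has {1,2,4,5,9} → only 3 remains.
R8C7 = 8: row 8 has {3,4,5,6,9}; col 7 has {1,2,3,4,5,6,7,9}; box has {4,5,6,7,9} → only 8 remains.
R8C8 = 1: row 8 has {3,4,5,6,8,9}; col 8 has {2,4,7,8,9}; box has {4,5,6,7,8,9} → only 1 remains.
R8C9 = 2: row 8 has {1,3,4,5,6,8,9}; col 9 has {3,4,5,6,7,8}; box has {1,4,5,6,7,8,9} → only 2 remains.
R9C6 = 6: row 9 has {1,5,9}; col 6 has {1,2,3,4,5,7,8}; box has {1,2,3,4,5,9} → only 6 remains.
R9C8 = 3: row 9 has {1,5,6,9}; col 8 has {1,2,4,7,8,9}; box has {1,2,4,5,6,7,8,9} → only 3 remains.
R1C1 = 6: row 1 has {1,2,3,4,5,7,8}; col 1 has {3,9}; box has {3,4,5} → only 6 remains.
R1C3 = 9: row 1 has {1,2,3,4,5,6,7,8}; col 3 has {5,6}; box has {3,4,5,6} → only 9 remains.
R2C8 = 6: row 2 has {3,4,5,7,9}; col 8 has {1,2,3,4,7,8,9}; box has {2,3,4,7,8} → only 6 remains.
R2C9 = 1: row 2 has {3,4,5,6,7,9}; col 9 has {2,3,4,5,6,7,8}; box has {2,3,4,6,7,8} → only 1 remains.
R3C8 = 5: row 3 has {2,3,4,6,8}; col 8 has {1,2,3,4,6,7,8,9}; box has {1,2,3,4,6,7,8} → only 5 remains.
R3C9 = 9: row 3 has {2,3,4,5,6,8}; col 9 has {1,2,3,4,5,6,7,8}; box has {1,2,3,4,5,6,7,8} → only 9 remains.
R4C4 = 3: row 4 has {4,5,6,7}; col 4 has {1,2,4,5,6,9}; box has {1,2,4,5,6,7,8} → only 3 remains.
R4C6 = 9: row 4 has {3,4,5,6,7}; col 6 has {1,2,3,4,5,6,7,8}; box has {1,2,3,4,5,6,7,8} → only 9 remains.
R5C1 = 4: row 5 has {1,2,5,6,7,8,9}; col 1 has {3,6,9}; box has {6,9} → only 4 remains.
R5C3 = 3: row 5 has {1,2,4,5,6,7,8,9}; col 3 has {5,6,9}; box has {4,6,9} → only 3 remains.
R6C2 = 7: row 6 has {1,2,3,4,6,8,9}; col 2 has {1,3,4,5,6,9}; box has {3,4,6,9} → only 7 remains.
R7C3 = 8: row 7 has {1,2,3,4,5,6,7,9}; col 3 has {3,5,6,9}; box has {1,3,5,6,9} → only 8 remains.
R8C4 = 7: row 8 has {1,2,3,4,5,6,8,9}; col 4 has {1,2,3,4,5,6,9}; box has {1,2,3,4,5,6,9} → only 7 remains.
R9C2 = 2: row 9 has {1,3,5,6,9}; col 2 has {1,3,4,5,6,7,9}; box has {1,3,5,6,8,9} → only 2 remains.
R9C4 = 8: row 9 has {1,2,3,5,6,9}; col 4 has {1,2,3,4,5,6,7,9}; box has {1,2,3,4,5,6,7,9} → only 8 remains.
R2C3 = 2: row 2 has {1,3,4,5,6,7,9}; col 3 has {3,5,6,8,9}; box has {3,4,5,6,9} → only 2 remains.
R4C2 = 8: row 4 has {3,4,5,6,7,9}; col 2 has {1,2,3,4,5,6,7,9}; box has {3,4,6,7,9} → only 8 remains.
R4C3 = 1: row 4 has {3,4,5,6,7,8,9}; col 3 has {2,3,5,6,8,9}; box has {3,4,6,7,8,9} → only 1 remains.
R6C1 = 5: row 6 has {1,2,3,4,6,7,8,9}; col 1 has {3,4,6,9}; box has {1,3,4,6,7,8,9} → only 5 remains.
R9C1 = 7: row 9 has {1,2,3,5,6,8,9}; col 1 has {3,4,5,6,9}; box has {1,2,3,5,6,8,9} → only 7 remains.

7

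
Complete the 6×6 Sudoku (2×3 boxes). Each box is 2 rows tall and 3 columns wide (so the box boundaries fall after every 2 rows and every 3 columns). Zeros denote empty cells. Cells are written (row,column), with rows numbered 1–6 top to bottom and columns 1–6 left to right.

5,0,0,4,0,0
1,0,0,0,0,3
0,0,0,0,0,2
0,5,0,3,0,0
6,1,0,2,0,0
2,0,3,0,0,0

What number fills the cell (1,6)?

(4,1) = 4 (sole candidate).
(6,2) = 4 (sole candidate).
(3,1) = 3 (sole candidate).
(3,2) = 6 (sole candidate).
(3,3) = 1 (sole candidate).
(3,4) = 5 (sole candidate).
(3,5) = 4 (sole candidate).
(4,3) = 2 (sole candidate).
(5,3) = 5 (sole candidate).
(5,5) = 3 (sole candidate).
(5,6) = 4 (sole candidate).
(1,3) = 6 (sole candidate).
(1,6) = 1: row 1 has {4,5,6}; col 6 has {2,3,4}; box has {3,4} → only 1 remains.

1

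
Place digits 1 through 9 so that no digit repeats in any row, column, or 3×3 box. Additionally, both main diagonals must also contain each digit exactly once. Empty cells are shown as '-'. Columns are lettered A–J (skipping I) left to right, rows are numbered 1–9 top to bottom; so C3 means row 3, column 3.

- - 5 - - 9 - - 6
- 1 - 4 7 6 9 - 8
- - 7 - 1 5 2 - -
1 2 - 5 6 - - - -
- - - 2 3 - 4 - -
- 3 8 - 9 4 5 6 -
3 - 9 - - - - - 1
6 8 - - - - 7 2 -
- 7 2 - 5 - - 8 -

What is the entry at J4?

3

A1 = 8: row 1 has {5,6,9}; col 1 has {1,3,6}; box has {1,5,7}; main diagonal has {1,2,3,4,5,7} → only 8 remains.
B1 = 4: row 1 has {5,6,8,9}; col 2 has {1,2,3,7,8}; box has {1,5,7,8} → only 4 remains.
D1 = 3: row 1 has {4,5,6,8,9}; col 4 has {2,4,5}; box has {1,4,5,6,7,9} → only 3 remains.
E1 = 2: row 1 has {3,4,5,6,8,9}; col 5 has {1,3,5,6,7,9}; box has {1,3,4,5,6,7,9} → only 2 remains.
G1 = 1: row 1 has {2,3,4,5,6,8,9}; col 7 has {2,4,5,7,9}; box has {2,6,8,9} → only 1 remains.
H1 = 7: row 1 has {1,2,3,4,5,6,8,9}; col 8 has {2,6,8}; box has {1,2,6,8,9} → only 7 remains.
A2 = 2: row 2 has {1,4,6,7,8,9}; col 1 has {1,3,6,8}; box has {1,4,5,7,8} → only 2 remains.
C2 = 3: row 2 has {1,2,4,6,7,8,9}; col 3 has {2,5,7,8,9}; box has {1,2,4,5,7,8} → only 3 remains.
H2 = 5: row 2 has {1,2,3,4,6,7,8,9}; col 8 has {2,6,7,8}; box has {1,2,6,7,8,9}; anti-diagonal has {2,3,6,8,9} → only 5 remains.
A3 = 9: row 3 has {1,2,5,7}; col 1 has {1,2,3,6,8}; box has {1,2,3,4,5,7,8} → only 9 remains.
B3 = 6: row 3 has {1,2,5,7,9}; col 2 has {1,2,3,4,7,8}; box has {1,2,3,4,5,7,8,9} → only 6 remains.
D3 = 8: row 3 has {1,2,5,6,7,9}; col 4 has {2,3,4,5}; box has {1,2,3,4,5,6,7,9} → only 8 remains.
C4 = 4: row 4 has {1,2,5,6}; col 3 has {2,3,5,7,8,9}; box has {1,2,3,8} → only 4 remains.
F4 = 7: row 4 has {1,2,4,5,6}; col 6 has {4,5,6,9}; box has {2,3,4,5,6,9}; anti-diagonal has {2,3,5,6,8,9} → only 7 remains.
C5 = 6: row 5 has {2,3,4}; col 3 has {2,3,4,5,7,8,9}; box has {1,2,3,4,8} → only 6 remains.
A6 = 7: row 6 has {3,4,5,6,8,9}; col 1 has {1,2,3,6,8,9}; box has {1,2,3,4,6,8} → only 7 remains.
D6 = 1: row 6 has {3,4,5,6,7,8,9}; col 4 has {2,3,4,5,8}; box has {2,3,4,5,6,7,9}; anti-diagonal has {2,3,5,6,7,8,9} → only 1 remains.
J6 = 2: row 6 has {1,3,4,5,6,7,8,9}; col 9 has {1,6,8}; box has {4,5,6} → only 2 remains.
B7 = 5: row 7 has {1,3,9}; col 2 has {1,2,3,4,6,7,8}; box has {2,3,6,7,8,9} → only 5 remains.
G7 = 6: row 7 has {1,3,5,9}; col 7 has {1,2,4,5,7,9}; box has {1,2,7,8}; main diagonal has {1,2,3,4,5,7,8} → only 6 remains.
H7 = 4: row 7 has {1,3,5,6,9}; col 8 has {2,5,6,7,8}; box has {1,2,6,7,8} → only 4 remains.
C8 = 1: row 8 has {2,6,7,8}; col 3 has {2,3,4,5,6,7,8,9}; box has {2,3,5,6,7,8,9} → only 1 remains.
D8 = 9: row 8 has {1,2,6,7,8}; col 4 has {1,2,3,4,5,8}; box has {5} → only 9 remains.
E8 = 4: row 8 has {1,2,6,7,8,9}; col 5 has {1,2,3,5,6,7,9}; box has {5,9} → only 4 remains.
F8 = 3: row 8 has {1,2,4,6,7,8,9}; col 6 has {4,5,6,7,9}; box has {4,5,9} → only 3 remains.
J8 = 5: row 8 has {1,2,3,4,6,7,8,9}; col 9 has {1,2,6,8}; box has {1,2,4,6,7,8} → only 5 remains.
A9 = 4: row 9 has {2,5,7,8}; col 1 has {1,2,3,6,7,8,9}; box has {1,2,3,5,6,7,8,9}; anti-diagonal has {1,2,3,5,6,7,8,9} → only 4 remains.
D9 = 6: row 9 has {2,4,5,7,8}; col 4 has {1,2,3,4,5,8,9}; box has {3,4,5,9} → only 6 remains.
F9 = 1: row 9 has {2,4,5,6,7,8}; col 6 has {3,4,5,6,7,9}; box has {3,4,5,6,9} → only 1 remains.
G9 = 3: row 9 has {1,2,4,5,6,7,8}; col 7 has {1,2,4,5,6,7,9}; box has {1,2,4,5,6,7,8} → only 3 remains.
J9 = 9: row 9 has {1,2,3,4,5,6,7,8}; col 9 has {1,2,5,6,8}; box has {1,2,3,4,5,6,7,8}; main diagonal has {1,2,3,4,5,6,7,8} → only 9 remains.
H3 = 3: row 3 has {1,2,5,6,7,8,9}; col 8 has {2,4,5,6,7,8}; box has {1,2,5,6,7,8,9} → only 3 remains.
J3 = 4: row 3 has {1,2,3,5,6,7,8,9}; col 9 has {1,2,5,6,8,9}; box has {1,2,3,5,6,7,8,9} → only 4 remains.
G4 = 8: row 4 has {1,2,4,5,6,7}; col 7 has {1,2,3,4,5,6,7,9}; box has {2,4,5,6} → only 8 remains.
H4 = 9: row 4 has {1,2,4,5,6,7,8}; col 8 has {2,3,4,5,6,7,8}; box has {2,4,5,6,8} → only 9 remains.
J4 = 3: row 4 has {1,2,4,5,6,7,8,9}; col 9 has {1,2,4,5,6,8,9}; box has {2,4,5,6,8,9} → only 3 remains.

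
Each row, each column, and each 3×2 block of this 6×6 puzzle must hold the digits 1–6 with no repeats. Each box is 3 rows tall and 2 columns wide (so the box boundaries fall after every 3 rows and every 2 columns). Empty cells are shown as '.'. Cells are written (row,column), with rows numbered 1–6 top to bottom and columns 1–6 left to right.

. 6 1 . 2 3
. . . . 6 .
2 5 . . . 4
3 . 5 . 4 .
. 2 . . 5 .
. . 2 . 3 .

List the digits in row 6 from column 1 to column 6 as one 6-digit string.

542136

(1,1) = 4 (sole candidate).
(1,4) = 5 (sole candidate).
(2,1) = 1 (sole candidate).
(2,2) = 3 (sole candidate).
(2,3) = 4 (sole candidate).
(2,4) = 2 (sole candidate).
(2,6) = 5 (sole candidate).
(3,5) = 1 (sole candidate).
(4,2) = 1 (sole candidate).
(4,4) = 6 (sole candidate).
(4,6) = 2 (sole candidate).
(5,1) = 6 (sole candidate).
(5,3) = 3 (sole candidate).
(5,6) = 1 (sole candidate).
(6,1) = 5: row 6 has {2,3}; col 1 has {1,2,3,4,6}; box has {1,2,3,6} → only 5 remains.
(6,2) = 4: row 6 has {2,3,5}; col 2 has {1,2,3,5,6}; box has {1,2,3,5,6} → only 4 remains.
(6,4) = 1: row 6 has {2,3,4,5}; col 4 has {2,5,6}; box has {2,3,5,6} → only 1 remains.
(6,6) = 6: row 6 has {1,2,3,4,5}; col 6 has {1,2,3,4,5}; box has {1,2,3,4,5} → only 6 remains.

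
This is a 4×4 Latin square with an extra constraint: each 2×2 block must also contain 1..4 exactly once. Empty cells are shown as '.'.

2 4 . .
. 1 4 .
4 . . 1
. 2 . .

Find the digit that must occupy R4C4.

R1C4 = 3: row 1 has {2,4}; col 4 has {1}; box has {4} → only 3 remains.
R2C1 = 3: row 2 has {1,4}; col 1 has {2,4}; box has {1,2,4} → only 3 remains.
R2C4 = 2: row 2 has {1,3,4}; col 4 has {1,3}; box has {3,4} → only 2 remains.
R3C2 = 3: row 3 has {1,4}; col 2 has {1,2,4}; box has {2,4} → only 3 remains.
R3C3 = 2: row 3 has {1,3,4}; col 3 has {4}; box has {1} → only 2 remains.
R4C1 = 1: row 4 has {2}; col 1 has {2,3,4}; box has {2,3,4} → only 1 remains.
R4C3 = 3: row 4 has {1,2}; col 3 has {2,4}; box has {1,2} → only 3 remains.
R4C4 = 4: row 4 has {1,2,3}; col 4 has {1,2,3}; box has {1,2,3} → only 4 remains.

4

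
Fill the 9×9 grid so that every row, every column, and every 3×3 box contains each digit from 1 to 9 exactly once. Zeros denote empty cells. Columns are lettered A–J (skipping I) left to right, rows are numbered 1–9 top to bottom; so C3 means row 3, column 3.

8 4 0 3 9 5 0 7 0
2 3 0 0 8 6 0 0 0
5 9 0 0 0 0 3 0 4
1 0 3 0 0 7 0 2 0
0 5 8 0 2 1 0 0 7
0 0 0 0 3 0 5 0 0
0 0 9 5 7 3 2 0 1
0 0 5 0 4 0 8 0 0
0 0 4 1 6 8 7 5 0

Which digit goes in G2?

E3 = 1 (sole candidate).
F3 = 2 (sole candidate).
B4 = 6 (sole candidate).
E4 = 5 (sole candidate).
A7 = 6 (sole candidate).
B7 = 8 (sole candidate).
H7 = 4 (sole candidate).
F8 = 9 (sole candidate).
A9 = 3 (sole candidate).
B9 = 2 (sole candidate).
J9 = 9 (sole candidate).
J2 = 5 (sole candidate).
D3 = 7 (sole candidate).
J4 = 8 (sole candidate).
B6 = 7 (sole candidate).
C6 = 2 (sole candidate).
F6 = 4 (sole candidate).
J6 = 6 (sole candidate).
A8 = 7 (sole candidate).
B8 = 1 (sole candidate).
D8 = 2 (sole candidate).
J8 = 3 (sole candidate).
J1 = 2 (sole candidate).
D2 = 4 (sole candidate).
C3 = 6 (sole candidate).
H3 = 8 (sole candidate).
D4 = 9 (sole candidate).
G4 = 4 (sole candidate).
D5 = 6 (sole candidate).
G5 = 9 (sole candidate).
H5 = 3 (sole candidate).
A6 = 9 (sole candidate).
D6 = 8 (sole candidate).
H6 = 1 (sole candidate).
H8 = 6 (sole candidate).
C1 = 1 (sole candidate).
G1 = 6 (sole candidate).
C2 = 7 (sole candidate).
G2 = 1: row 2 has {2,3,4,5,6,7,8}; col 7 has {2,3,4,5,6,7,8,9}; box has {2,3,4,5,6,7,8} → only 1 remains.

1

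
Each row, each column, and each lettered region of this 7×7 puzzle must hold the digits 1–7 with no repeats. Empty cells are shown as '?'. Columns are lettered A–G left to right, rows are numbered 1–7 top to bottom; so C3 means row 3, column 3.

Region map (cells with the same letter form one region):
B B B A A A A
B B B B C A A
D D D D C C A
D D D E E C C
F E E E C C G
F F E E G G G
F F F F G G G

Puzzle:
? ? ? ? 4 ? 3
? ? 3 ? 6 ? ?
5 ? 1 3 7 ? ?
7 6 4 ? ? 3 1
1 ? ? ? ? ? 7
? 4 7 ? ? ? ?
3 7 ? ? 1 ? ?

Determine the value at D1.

B3 = 2: row 3 has {1,3,5,7}; col 2 has {4,6,7}; region has {1,3,4,5,6,7} → only 2 remains.
F3 = 4: row 3 has {1,2,3,5,7}; col 6 has {3}; region has {1,3,6,7} → only 4 remains.
G3 = 6: row 3 has {1,2,3,4,5,7}; col 7 has {1,3,7}; region has {3,4} → only 6 remains.
B5 = 3: in row 5, 3 can only go here (every other open cell in that row sees a 3).
D5 = 4: in row 5, 4 can only go here (every other open cell in that row sees a 4).
A2 = 4: in row 2, 4 can only go here (every other open cell in that row sees a 4).
C5 = 6: in row 5, 6 can only go here (every other open cell in that row sees a 6).
A1 = 6: in row 1, 6 can only go here (every other open cell in that row sees a 6).
A6 = 2: row 6 has {4,7}; col 1 has {1,3,4,5,6,7}; region has {1,3,4,7} → only 2 remains.
G6 = 5: row 6 has {2,4,7}; col 7 has {1,3,6,7}; region has {1,7} → only 5 remains.
C7 = 5: row 7 has {1,3,7}; col 3 has {1,3,4,6,7}; region has {1,2,3,4,7} → only 5 remains.
D7 = 6: row 7 has {1,3,5,7}; col 4 has {3,4}; region has {1,2,3,4,5,7} → only 6 remains.
F7 = 2: row 7 has {1,3,5,6,7}; col 6 has {3,4}; region has {1,5,7} → only 2 remains.
G7 = 4: row 7 has {1,2,3,5,6,7}; col 7 has {1,3,5,6,7}; region has {1,2,5,7} → only 4 remains.
C1 = 2: row 1 has {3,4,6}; col 3 has {1,3,4,5,6,7}; region has {3,4,6} → only 2 remains.
G2 = 2: row 2 has {3,4,6}; col 7 has {1,3,4,5,6,7}; region has {3,4,6} → only 2 remains.
F5 = 5: row 5 has {1,3,4,6,7}; col 6 has {2,3,4}; region has {1,3,4,6,7} → only 5 remains.
D6 = 1: row 6 has {2,4,5,7}; col 4 has {3,4,6}; region has {3,4,6,7} → only 1 remains.
E6 = 3: row 6 has {1,2,4,5,7}; col 5 has {1,4,6,7}; region has {1,2,4,5,7} → only 3 remains.
F6 = 6: row 6 has {1,2,3,4,5,7}; col 6 has {2,3,4,5}; region has {1,2,3,4,5,7} → only 6 remains.
E5 = 2: row 5 has {1,3,4,5,6,7}; col 5 has {1,3,4,6,7}; region has {1,3,4,5,6,7} → only 2 remains.
E4 = 5: row 4 has {1,3,4,6,7}; col 5 has {1,2,3,4,6,7}; region has {1,3,4,6,7} → only 5 remains.
D4 = 2: row 4 has {1,3,4,5,6,7}; col 4 has {1,3,4,6}; region has {1,3,4,5,6,7} → only 2 remains.
D1 = 5: in region A, 5 can only go here (every other open cell in that region sees a 5).

5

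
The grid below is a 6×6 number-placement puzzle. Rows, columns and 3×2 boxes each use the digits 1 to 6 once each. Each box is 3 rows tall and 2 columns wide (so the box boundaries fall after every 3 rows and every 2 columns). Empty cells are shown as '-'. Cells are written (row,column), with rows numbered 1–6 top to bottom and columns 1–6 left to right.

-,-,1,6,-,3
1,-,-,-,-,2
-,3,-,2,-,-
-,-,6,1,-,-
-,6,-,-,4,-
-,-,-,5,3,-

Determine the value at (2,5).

(1,5) = 5 (sole candidate).
(2,5) = 6: row 2 has {1,2}; col 5 has {3,4,5}; box has {2,3,5} → only 6 remains.

6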